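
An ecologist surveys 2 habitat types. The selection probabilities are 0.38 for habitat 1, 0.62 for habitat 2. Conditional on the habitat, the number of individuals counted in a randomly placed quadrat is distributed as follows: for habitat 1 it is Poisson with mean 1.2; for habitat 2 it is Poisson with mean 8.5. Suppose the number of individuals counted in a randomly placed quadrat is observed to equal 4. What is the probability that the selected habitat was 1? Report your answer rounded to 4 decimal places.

Likelihoods P(X=4 | ·): 1: 0.0260232; 2: 0.0442549.
Posterior ∝ prior × likelihood. Numerator for 1: 0.38·0.0260232 = 0.00988881.
Normalizing constant: 0.38·0.0260232 + 0.62·0.0442549 = 0.0373268.
P(1 | observation) = 0.00988881 / 0.0373268 = 0.264925.

0.2649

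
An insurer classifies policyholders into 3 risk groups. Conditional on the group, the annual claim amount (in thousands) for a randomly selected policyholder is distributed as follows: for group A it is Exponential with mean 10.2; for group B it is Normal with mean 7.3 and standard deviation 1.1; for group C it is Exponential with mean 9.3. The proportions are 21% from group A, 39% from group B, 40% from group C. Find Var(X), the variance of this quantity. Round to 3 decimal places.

58.297

Per component, A: μ=10.2, E[X²]=208.08; B: μ=7.3, E[X²]=54.5; C: μ=9.3, E[X²]=172.98.
E[X] = 0.21·10.2 + 0.39·7.3 + 0.4·9.3 = 8.709.
E[X²] = 0.21·208.08 + 0.39·54.5 + 0.4·172.98 = 134.144.
Var(X) = E[X²] − (E[X])² = 134.144 − 75.8467 = 58.2971.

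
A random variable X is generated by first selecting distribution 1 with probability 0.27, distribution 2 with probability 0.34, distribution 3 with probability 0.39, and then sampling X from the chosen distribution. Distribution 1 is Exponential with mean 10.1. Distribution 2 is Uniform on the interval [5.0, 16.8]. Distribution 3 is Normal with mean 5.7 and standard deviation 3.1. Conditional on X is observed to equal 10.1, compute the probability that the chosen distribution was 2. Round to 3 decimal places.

Likelihoods f(10.1 | ·): 1: 0.0364237; 2: 0.0847458; 3: 0.0469992.
Posterior ∝ prior × likelihood. Numerator for 2: 0.34·0.0847458 = 0.0288136.
Normalizing constant: 0.27·0.0364237 + 0.34·0.0847458 + 0.39·0.0469992 = 0.0569776.
P(2 | observation) = 0.0288136 / 0.0569776 = 0.505699.

0.506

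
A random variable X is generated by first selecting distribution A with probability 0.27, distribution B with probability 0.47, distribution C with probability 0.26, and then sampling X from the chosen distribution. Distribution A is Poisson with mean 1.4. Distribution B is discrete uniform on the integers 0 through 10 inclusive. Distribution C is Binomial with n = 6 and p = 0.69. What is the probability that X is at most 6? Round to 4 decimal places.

Conditional on each component, P(X ≤ 6): A: 0.999378; B: 0.636364; C: 1.
By total probability, P(X ≤ 6) = 0.27·0.999378 + 0.47·0.636364 + 0.26·1 = 0.828923.

0.8289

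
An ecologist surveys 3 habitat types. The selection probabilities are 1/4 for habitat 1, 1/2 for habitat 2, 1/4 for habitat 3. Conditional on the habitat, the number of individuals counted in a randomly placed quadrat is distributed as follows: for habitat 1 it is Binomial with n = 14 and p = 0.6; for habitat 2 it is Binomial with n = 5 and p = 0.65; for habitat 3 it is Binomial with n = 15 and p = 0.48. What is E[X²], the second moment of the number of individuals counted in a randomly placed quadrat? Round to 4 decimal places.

38.2260

For each component E[X²] = Var + (mean)², giving 1: 73.92; 2: 11.7; 3: 55.584.
Overall E[X²] = 0.25·73.92 + 0.5·11.7 + 0.25·55.584 = 38.226.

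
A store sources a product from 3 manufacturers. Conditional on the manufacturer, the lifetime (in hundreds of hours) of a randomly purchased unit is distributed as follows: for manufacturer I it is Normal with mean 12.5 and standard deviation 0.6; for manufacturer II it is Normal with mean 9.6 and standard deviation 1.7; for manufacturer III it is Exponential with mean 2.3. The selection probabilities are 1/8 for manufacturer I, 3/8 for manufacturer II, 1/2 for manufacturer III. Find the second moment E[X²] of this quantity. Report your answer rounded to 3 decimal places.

For each component E[X²] = Var + (mean)², giving I: 156.61; II: 95.05; III: 10.58.
Overall E[X²] = 0.125·156.61 + 0.375·95.05 + 0.5·10.58 = 60.51.

60.510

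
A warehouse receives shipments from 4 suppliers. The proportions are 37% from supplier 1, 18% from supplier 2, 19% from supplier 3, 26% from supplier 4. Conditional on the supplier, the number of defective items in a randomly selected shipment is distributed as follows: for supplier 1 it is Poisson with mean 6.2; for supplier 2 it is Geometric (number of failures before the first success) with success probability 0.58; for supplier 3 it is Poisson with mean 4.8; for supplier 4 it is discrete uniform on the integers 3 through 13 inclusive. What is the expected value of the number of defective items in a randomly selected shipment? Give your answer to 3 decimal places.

Component means — 1: 6.2; 2: 0.724138; 3: 4.8; 4: 8.
E[X] = 0.37·6.2 + 0.18·0.724138 + 0.19·4.8 + 0.26·8 = 5.41634.

5.416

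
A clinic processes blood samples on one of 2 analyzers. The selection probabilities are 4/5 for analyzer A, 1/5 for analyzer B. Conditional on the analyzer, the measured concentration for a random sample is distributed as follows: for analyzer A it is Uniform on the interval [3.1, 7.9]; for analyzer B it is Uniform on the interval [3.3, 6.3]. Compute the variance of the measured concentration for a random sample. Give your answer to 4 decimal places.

Per component, A: μ=5.5, E[X²]=32.17; B: μ=4.8, E[X²]=23.79.
E[X] = 0.8·5.5 + 0.2·4.8 = 5.36.
E[X²] = 0.8·32.17 + 0.2·23.79 = 30.494.
Var(X) = E[X²] − (E[X])² = 30.494 − 28.7296 = 1.7644.

1.7644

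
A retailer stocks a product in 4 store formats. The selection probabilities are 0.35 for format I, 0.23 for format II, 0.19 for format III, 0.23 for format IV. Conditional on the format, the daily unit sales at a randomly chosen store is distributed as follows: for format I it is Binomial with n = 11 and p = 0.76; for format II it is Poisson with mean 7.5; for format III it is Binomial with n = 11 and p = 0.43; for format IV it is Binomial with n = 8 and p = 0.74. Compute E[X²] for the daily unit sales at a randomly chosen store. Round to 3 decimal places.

53.004

For each component E[X²] = Var + (mean)², giving I: 71.896; II: 63.75; III: 25.069; IV: 36.5856.
Overall E[X²] = 0.35·71.896 + 0.23·63.75 + 0.19·25.069 + 0.23·36.5856 = 53.0039.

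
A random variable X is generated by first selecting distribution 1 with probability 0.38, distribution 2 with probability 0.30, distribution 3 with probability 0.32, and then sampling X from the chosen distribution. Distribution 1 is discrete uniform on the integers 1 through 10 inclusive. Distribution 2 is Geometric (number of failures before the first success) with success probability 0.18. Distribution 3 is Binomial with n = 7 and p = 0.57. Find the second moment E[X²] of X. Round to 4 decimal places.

For each component E[X²] = Var + (mean)², giving 1: 38.5; 2: 46.0617; 3: 17.6358.
Overall E[X²] = 0.38·38.5 + 0.3·46.0617 + 0.32·17.6358 = 34.092.

34.0920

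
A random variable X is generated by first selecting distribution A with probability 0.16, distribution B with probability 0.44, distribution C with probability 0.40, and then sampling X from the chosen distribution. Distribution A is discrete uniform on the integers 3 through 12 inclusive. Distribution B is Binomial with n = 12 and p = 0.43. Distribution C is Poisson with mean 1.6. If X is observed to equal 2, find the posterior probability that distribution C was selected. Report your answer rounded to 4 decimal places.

Likelihoods P(X=2 | ·): A: 0; B: 0.0441804; C: 0.258428.
Posterior ∝ prior × likelihood. Numerator for C: 0.4·0.258428 = 0.103371.
Normalizing constant: 0.16·0 + 0.44·0.0441804 + 0.4·0.258428 = 0.12281.
P(C | observation) = 0.103371 / 0.12281 = 0.841712.

0.8417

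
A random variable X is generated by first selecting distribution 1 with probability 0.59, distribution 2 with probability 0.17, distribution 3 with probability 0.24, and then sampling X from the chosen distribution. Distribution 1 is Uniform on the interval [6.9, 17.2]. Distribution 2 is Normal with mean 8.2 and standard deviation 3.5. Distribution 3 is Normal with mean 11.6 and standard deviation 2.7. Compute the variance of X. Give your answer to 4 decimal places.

Per component, 1: μ=12.05, E[X²]=154.043; 2: μ=8.2, E[X²]=79.49; 3: μ=11.6, E[X²]=141.85.
E[X] = 0.59·12.05 + 0.17·8.2 + 0.24·11.6 = 11.2875.
E[X²] = 0.59·154.043 + 0.17·79.49 + 0.24·141.85 = 138.443.
Var(X) = E[X²] − (E[X])² = 138.443 − 127.408 = 11.0352.

11.0352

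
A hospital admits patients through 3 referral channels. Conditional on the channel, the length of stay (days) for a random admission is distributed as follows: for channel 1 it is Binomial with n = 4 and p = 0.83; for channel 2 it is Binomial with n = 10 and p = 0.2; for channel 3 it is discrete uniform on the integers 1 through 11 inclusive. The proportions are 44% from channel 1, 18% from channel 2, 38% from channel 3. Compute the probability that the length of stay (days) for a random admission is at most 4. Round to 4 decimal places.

Conditional on each channel, P(X ≤ 4): 1: 1; 2: 0.967207; 3: 0.363636.
By total probability, P(X ≤ 4) = 0.44·1 + 0.18·0.967207 + 0.38·0.363636 = 0.752279.

0.7523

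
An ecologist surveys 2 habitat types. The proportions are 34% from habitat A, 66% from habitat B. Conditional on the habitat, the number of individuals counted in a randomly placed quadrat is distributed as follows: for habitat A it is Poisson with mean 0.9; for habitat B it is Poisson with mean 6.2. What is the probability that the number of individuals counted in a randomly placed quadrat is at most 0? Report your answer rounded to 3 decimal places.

Conditional on each habitat, P(X ≤ 0): A: 0.40657; B: 0.00202943.
By total probability, P(X ≤ 0) = 0.34·0.40657 + 0.66·0.00202943 = 0.139573.

0.140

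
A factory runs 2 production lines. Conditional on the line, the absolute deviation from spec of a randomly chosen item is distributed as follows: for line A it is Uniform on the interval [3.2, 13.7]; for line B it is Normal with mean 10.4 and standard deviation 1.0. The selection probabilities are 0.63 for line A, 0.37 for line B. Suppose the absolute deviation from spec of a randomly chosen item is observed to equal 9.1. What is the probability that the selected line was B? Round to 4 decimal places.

0.5138

Likelihoods f(9.1 | ·): A: 0.0952381; B: 0.171369.
Posterior ∝ prior × likelihood. Numerator for B: 0.37·0.171369 = 0.0634064.
Normalizing constant: 0.63·0.0952381 + 0.37·0.171369 = 0.123406.
P(B | observation) = 0.0634064 / 0.123406 = 0.513801.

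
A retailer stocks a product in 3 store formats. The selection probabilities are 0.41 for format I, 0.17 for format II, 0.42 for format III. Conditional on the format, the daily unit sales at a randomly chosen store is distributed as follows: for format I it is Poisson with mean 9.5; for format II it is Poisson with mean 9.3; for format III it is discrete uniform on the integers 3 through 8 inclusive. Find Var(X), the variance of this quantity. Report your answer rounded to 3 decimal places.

Per component, I: μ=9.5, E[X²]=99.75; II: μ=9.3, E[X²]=95.79; III: μ=5.5, E[X²]=33.1667.
E[X] = 0.41·9.5 + 0.17·9.3 + 0.42·5.5 = 7.786.
E[X²] = 0.41·99.75 + 0.17·95.79 + 0.42·33.1667 = 71.1118.
Var(X) = E[X²] − (E[X])² = 71.1118 − 60.6218 = 10.49.

10.490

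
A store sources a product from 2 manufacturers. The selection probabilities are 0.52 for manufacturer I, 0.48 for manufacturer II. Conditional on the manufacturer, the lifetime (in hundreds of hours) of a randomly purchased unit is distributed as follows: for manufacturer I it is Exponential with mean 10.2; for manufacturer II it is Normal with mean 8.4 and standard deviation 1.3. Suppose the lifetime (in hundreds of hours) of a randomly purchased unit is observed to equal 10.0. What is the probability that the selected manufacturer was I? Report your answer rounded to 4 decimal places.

Likelihoods f(10.0 | ·): I: 0.0367808; II: 0.143891.
Posterior ∝ prior × likelihood. Numerator for I: 0.52·0.0367808 = 0.019126.
Normalizing constant: 0.52·0.0367808 + 0.48·0.143891 = 0.0881937.
P(I | observation) = 0.019126 / 0.0881937 = 0.216864.

0.2169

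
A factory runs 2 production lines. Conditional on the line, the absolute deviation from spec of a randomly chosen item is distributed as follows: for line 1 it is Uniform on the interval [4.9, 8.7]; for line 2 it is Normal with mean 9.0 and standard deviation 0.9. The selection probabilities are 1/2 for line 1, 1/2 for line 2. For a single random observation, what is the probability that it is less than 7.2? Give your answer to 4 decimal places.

Conditional on each line, P(X < 7.2): 1: 0.605263; 2: 0.0227501.
By total probability, P(X < 7.2) = 0.5·0.605263 + 0.5·0.0227501 = 0.314007.

0.3140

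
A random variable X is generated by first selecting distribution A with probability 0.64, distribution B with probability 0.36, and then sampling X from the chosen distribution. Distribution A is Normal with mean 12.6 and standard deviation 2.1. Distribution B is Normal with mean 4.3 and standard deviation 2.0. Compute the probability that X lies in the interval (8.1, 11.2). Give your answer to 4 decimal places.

Conditional on each component, P(8.1 < X < 11.2): A: 0.23643; B: 0.0284363.
By total probability, P(8.1 < X < 11.2) = 0.64·0.23643 + 0.36·0.0284363 = 0.161552.

0.1616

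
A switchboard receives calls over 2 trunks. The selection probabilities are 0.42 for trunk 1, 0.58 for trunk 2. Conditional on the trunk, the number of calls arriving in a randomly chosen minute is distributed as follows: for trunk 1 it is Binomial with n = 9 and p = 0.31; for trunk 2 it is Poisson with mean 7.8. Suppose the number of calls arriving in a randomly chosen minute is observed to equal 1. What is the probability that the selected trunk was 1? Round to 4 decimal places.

Likelihoods P(X=1 | ·): 1: 0.14335; 2: 0.00319593.
Posterior ∝ prior × likelihood. Numerator for 1: 0.42·0.14335 = 0.0602069.
Normalizing constant: 0.42·0.14335 + 0.58·0.00319593 = 0.0620605.
P(1 | observation) = 0.0602069 / 0.0620605 = 0.970132.

0.9701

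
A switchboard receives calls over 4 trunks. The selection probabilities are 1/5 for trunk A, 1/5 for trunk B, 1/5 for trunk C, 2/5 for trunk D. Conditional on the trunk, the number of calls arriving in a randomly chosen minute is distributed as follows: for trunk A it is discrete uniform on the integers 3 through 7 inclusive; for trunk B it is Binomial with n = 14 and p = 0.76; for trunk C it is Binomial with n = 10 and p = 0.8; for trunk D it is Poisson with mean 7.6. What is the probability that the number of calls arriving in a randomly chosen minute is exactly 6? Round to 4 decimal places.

Conditional on each trunk, P(X = 6): A: 0.2; B: 0.00636982; C: 0.0880804; D: 0.13394.
By total probability, P(X = 6) = 0.2·0.2 + 0.2·0.00636982 + 0.2·0.0880804 + 0.4·0.13394 = 0.112466.

0.1125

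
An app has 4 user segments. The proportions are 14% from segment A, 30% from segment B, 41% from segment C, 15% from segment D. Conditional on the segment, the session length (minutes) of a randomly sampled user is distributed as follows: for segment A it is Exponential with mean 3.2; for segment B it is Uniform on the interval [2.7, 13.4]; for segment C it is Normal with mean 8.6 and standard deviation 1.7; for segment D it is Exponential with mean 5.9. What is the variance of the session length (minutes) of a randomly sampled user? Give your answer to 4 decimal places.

Per component, A: μ=3.2, E[X²]=20.48; B: μ=8.05, E[X²]=74.3433; C: μ=8.6, E[X²]=76.85; D: μ=5.9, E[X²]=69.62.
E[X] = 0.14·3.2 + 0.3·8.05 + 0.41·8.6 + 0.15·5.9 = 7.274.
E[X²] = 0.14·20.48 + 0.3·74.3433 + 0.41·76.85 + 0.15·69.62 = 67.1217.
Var(X) = E[X²] − (E[X])² = 67.1217 − 52.9111 = 14.2106.

14.2106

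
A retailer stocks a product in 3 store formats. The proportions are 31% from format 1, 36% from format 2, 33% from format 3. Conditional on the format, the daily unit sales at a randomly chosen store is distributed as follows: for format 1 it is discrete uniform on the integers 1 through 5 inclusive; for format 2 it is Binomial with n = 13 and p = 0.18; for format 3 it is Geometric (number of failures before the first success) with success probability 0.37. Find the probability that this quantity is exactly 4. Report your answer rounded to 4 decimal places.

Conditional on each format, P(X = 4): 1: 0.2; 2: 0.125812; 3: 0.058286.
By total probability, P(X = 4) = 0.31·0.2 + 0.36·0.125812 + 0.33·0.058286 = 0.126527.

0.1265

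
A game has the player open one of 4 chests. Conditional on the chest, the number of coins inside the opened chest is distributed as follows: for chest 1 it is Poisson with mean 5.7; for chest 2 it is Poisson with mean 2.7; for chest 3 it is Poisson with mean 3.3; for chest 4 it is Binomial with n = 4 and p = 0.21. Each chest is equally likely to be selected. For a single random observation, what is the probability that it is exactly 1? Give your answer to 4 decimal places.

Conditional on each chest, P(X = 1): 1: 0.019072; 2: 0.181455; 3: 0.121714; 4: 0.414153.
By total probability, P(X = 1) = 0.25·0.019072 + 0.25·0.181455 + 0.25·0.121714 + 0.25·0.414153 = 0.184099.

0.1841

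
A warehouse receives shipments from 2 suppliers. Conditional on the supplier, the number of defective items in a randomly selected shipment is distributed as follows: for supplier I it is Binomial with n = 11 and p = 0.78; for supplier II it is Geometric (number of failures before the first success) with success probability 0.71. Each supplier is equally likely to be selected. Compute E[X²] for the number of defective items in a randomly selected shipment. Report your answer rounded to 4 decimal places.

38.1231

For each component E[X²] = Var + (mean)², giving I: 75.504; II: 0.742115.
Overall E[X²] = 0.5·75.504 + 0.5·0.742115 = 38.1231.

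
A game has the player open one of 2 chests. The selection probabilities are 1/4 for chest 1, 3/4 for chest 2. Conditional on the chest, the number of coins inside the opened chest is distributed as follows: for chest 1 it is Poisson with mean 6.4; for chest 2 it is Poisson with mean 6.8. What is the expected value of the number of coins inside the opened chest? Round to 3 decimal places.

6.700

Component means — 1: 6.4; 2: 6.8.
E[X] = 0.25·6.4 + 0.75·6.8 = 6.7.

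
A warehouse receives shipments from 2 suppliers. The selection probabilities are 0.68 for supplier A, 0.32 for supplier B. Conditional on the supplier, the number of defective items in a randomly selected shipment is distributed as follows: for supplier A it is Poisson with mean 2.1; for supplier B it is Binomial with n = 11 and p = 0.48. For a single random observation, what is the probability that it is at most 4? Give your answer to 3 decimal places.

0.741

Conditional on each supplier, P(X ≤ 4): A: 0.937874; B: 0.321258.
By total probability, P(X ≤ 4) = 0.68·0.937874 + 0.32·0.321258 = 0.740557.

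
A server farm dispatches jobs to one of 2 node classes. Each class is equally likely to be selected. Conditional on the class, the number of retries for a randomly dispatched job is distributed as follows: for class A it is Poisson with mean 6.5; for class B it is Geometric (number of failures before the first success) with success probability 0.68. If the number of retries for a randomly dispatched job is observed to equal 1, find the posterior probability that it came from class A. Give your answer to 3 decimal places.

Likelihoods P(X=1 | ·): A: 0.00977235; B: 0.2176.
Posterior ∝ prior × likelihood. Numerator for A: 0.5·0.00977235 = 0.00488618.
Normalizing constant: 0.5·0.00977235 + 0.5·0.2176 = 0.113686.
P(A | observation) = 0.00488618 / 0.113686 = 0.0429795.

0.043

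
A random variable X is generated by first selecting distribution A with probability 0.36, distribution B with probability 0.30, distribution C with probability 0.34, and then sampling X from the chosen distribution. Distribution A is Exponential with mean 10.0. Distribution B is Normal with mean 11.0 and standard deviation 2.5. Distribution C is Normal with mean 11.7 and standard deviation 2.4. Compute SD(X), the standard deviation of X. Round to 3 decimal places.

Per component, A: μ=10, E[X²]=200; B: μ=11, E[X²]=127.25; C: μ=11.7, E[X²]=142.65.
E[X] = 0.36·10 + 0.3·11 + 0.34·11.7 = 10.878.
E[X²] = 0.36·200 + 0.3·127.25 + 0.34·142.65 = 158.676.
Var(X) = E[X²] − (E[X])² = 158.676 − 118.331 = 40.3451.
SD(X) = √40.3451 = 6.35178.

6.352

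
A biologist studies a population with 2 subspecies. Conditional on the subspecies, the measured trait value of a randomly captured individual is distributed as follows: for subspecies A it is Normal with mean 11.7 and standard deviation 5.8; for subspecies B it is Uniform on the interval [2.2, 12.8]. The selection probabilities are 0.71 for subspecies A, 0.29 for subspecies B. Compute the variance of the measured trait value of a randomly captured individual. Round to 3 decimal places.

30.232

Per component, A: μ=11.7, E[X²]=170.53; B: μ=7.5, E[X²]=65.6133.
E[X] = 0.71·11.7 + 0.29·7.5 = 10.482.
E[X²] = 0.71·170.53 + 0.29·65.6133 = 140.104.
Var(X) = E[X²] − (E[X])² = 140.104 − 109.872 = 30.2318.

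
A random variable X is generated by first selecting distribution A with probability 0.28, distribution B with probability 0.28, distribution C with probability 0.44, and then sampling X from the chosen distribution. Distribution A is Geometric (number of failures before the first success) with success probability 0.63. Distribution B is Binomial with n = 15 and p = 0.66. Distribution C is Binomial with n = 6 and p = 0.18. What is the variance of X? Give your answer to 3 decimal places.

18.006

Per component, A: μ=0.587302, E[X²]=1.27715; B: μ=9.9, E[X²]=101.376; C: μ=1.08, E[X²]=2.052.
E[X] = 0.28·0.587302 + 0.28·9.9 + 0.44·1.08 = 3.41164.
E[X²] = 0.28·1.27715 + 0.28·101.376 + 0.44·2.052 = 29.6458.
Var(X) = E[X²] − (E[X])² = 29.6458 − 11.6393 = 18.0064.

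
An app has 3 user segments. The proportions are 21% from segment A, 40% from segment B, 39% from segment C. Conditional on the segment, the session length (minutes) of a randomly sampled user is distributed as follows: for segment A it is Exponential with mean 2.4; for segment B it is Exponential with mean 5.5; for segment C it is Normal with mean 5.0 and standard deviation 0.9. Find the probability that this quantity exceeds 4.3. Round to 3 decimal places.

0.523

Conditional on each segment, P(X > 4.3): A: 0.166682; B: 0.457573; C: 0.78165.
By total probability, P(X > 4.3) = 0.21·0.166682 + 0.4·0.457573 + 0.39·0.78165 = 0.522876.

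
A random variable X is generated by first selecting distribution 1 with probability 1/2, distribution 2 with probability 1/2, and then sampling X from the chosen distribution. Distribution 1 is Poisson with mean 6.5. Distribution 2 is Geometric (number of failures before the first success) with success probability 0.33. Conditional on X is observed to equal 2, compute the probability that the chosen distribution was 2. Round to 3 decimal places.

0.823

Likelihoods P(X=2 | ·): 1: 0.0317602; 2: 0.148137.
Posterior ∝ prior × likelihood. Numerator for 2: 0.5·0.148137 = 0.0740685.
Normalizing constant: 0.5·0.0317602 + 0.5·0.148137 = 0.0899486.
P(2 | observation) = 0.0740685 / 0.0899486 = 0.823454.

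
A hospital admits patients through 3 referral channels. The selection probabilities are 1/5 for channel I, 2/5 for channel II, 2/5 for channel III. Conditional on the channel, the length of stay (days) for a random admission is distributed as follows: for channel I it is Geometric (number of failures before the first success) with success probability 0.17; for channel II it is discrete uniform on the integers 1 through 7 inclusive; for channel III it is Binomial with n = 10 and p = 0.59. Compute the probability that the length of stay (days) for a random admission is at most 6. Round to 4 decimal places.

Conditional on each channel, P(X ≤ 6): I: 0.728639; II: 0.857143; III: 0.642476.
By total probability, P(X ≤ 6) = 0.2·0.728639 + 0.4·0.857143 + 0.4·0.642476 = 0.745576.

0.7456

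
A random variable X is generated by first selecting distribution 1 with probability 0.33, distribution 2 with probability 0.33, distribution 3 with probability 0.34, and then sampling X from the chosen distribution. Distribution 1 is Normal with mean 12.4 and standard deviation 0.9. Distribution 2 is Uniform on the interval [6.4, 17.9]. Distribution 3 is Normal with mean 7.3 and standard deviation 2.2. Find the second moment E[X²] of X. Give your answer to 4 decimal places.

For each component E[X²] = Var + (mean)², giving 1: 154.57; 2: 158.643; 3: 58.13.
Overall E[X²] = 0.33·154.57 + 0.33·158.643 + 0.34·58.13 = 123.125.

123.1246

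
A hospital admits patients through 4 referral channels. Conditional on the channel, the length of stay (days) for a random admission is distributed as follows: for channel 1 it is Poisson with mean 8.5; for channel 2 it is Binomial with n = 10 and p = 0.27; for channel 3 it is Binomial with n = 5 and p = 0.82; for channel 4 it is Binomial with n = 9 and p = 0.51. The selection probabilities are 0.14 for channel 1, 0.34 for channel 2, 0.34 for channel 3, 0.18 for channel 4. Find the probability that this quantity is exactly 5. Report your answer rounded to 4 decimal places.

Conditional on each channel, P(X = 5): 1: 0.0752333; 2: 0.0749607; 3: 0.37074; 4: 0.250614.
By total probability, P(X = 5) = 0.14·0.0752333 + 0.34·0.0749607 + 0.34·0.37074 + 0.18·0.250614 = 0.207181.

0.2072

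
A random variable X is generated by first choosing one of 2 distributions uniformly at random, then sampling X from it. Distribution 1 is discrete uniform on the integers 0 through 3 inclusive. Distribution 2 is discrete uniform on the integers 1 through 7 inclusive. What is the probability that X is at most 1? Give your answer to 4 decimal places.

Conditional on each component, P(X ≤ 1): 1: 0.5; 2: 0.142857.
By total probability, P(X ≤ 1) = 0.5·0.5 + 0.5·0.142857 = 0.321429.

0.3214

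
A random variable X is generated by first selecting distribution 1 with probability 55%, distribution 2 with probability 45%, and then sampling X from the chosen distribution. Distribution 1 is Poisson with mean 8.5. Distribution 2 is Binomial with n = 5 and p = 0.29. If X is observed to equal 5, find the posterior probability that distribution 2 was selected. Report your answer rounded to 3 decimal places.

Likelihoods P(X=5 | ·): 1: 0.0752333; 2: 0.00205111.
Posterior ∝ prior × likelihood. Numerator for 2: 0.45·0.00205111 = 0.000923002.
Normalizing constant: 0.55·0.0752333 + 0.45·0.00205111 = 0.0423013.
P(2 | observation) = 0.000923002 / 0.0423013 = 0.0218197.

0.022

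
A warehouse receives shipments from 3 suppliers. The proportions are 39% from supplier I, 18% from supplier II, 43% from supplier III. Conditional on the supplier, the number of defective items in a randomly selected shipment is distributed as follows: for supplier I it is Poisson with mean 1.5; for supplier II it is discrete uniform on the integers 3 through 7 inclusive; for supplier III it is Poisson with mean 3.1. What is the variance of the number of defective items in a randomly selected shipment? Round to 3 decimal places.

Per component, I: μ=1.5, E[X²]=3.75; II: μ=5, E[X²]=27; III: μ=3.1, E[X²]=12.71.
E[X] = 0.39·1.5 + 0.18·5 + 0.43·3.1 = 2.818.
E[X²] = 0.39·3.75 + 0.18·27 + 0.43·12.71 = 11.7878.
Var(X) = E[X²] − (E[X])² = 11.7878 − 7.94112 = 3.84668.

3.847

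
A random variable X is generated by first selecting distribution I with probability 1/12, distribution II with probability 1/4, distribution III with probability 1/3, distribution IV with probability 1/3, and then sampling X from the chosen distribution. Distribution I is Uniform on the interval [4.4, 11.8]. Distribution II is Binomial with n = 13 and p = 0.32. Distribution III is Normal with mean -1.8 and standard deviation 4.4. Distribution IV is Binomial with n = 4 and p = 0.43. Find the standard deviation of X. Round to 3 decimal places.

4.108

Per component, I: μ=8.1, E[X²]=70.1733; II: μ=4.16, E[X²]=20.1344; III: μ=-1.8, E[X²]=22.6; IV: μ=1.72, E[X²]=3.9388.
E[X] = 0.0833333·8.1 + 0.25·4.16 + 0.333333·-1.8 + 0.333333·1.72 = 1.68833.
E[X²] = 0.0833333·70.1733 + 0.25·20.1344 + 0.333333·22.6 + 0.333333·3.9388 = 19.7276.
Var(X) = E[X²] − (E[X])² = 19.7276 − 2.85047 = 16.8772.
SD(X) = √16.8772 = 4.10818.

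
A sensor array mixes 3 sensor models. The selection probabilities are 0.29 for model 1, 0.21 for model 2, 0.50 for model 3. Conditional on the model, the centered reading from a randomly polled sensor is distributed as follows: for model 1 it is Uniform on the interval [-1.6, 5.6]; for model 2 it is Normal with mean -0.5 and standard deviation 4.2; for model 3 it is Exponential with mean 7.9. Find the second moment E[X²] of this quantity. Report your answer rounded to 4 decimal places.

For each component E[X²] = Var + (mean)², giving 1: 8.32; 2: 17.89; 3: 124.82.
Overall E[X²] = 0.29·8.32 + 0.21·17.89 + 0.5·124.82 = 68.5797.

68.5797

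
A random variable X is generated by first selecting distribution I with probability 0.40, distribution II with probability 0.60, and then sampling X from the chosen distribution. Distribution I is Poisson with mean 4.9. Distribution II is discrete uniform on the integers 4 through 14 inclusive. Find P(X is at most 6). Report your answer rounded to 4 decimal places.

Conditional on each component, P(X ≤ 6): I: 0.776655; II: 0.272727.
By total probability, P(X ≤ 6) = 0.4·0.776655 + 0.6·0.272727 = 0.474298.

0.4743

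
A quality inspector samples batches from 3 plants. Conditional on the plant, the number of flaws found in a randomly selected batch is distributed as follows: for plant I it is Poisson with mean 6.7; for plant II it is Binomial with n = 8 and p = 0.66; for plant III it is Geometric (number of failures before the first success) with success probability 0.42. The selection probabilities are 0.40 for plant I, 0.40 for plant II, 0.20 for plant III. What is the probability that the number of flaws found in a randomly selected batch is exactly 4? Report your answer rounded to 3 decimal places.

0.122

Conditional on each plant, P(X = 4): I: 0.103351; II: 0.177496; III: 0.0475293.
By total probability, P(X = 4) = 0.4·0.103351 + 0.4·0.177496 + 0.2·0.0475293 = 0.121845.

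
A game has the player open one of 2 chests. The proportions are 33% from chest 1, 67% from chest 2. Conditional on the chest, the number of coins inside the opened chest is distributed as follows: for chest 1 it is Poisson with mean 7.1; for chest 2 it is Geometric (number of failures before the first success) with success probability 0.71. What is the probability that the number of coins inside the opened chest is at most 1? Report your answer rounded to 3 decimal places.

Conditional on each chest, P(X ≤ 1): 1: 0.00668335; 2: 0.9159.
By total probability, P(X ≤ 1) = 0.33·0.00668335 + 0.67·0.9159 = 0.615859.

0.616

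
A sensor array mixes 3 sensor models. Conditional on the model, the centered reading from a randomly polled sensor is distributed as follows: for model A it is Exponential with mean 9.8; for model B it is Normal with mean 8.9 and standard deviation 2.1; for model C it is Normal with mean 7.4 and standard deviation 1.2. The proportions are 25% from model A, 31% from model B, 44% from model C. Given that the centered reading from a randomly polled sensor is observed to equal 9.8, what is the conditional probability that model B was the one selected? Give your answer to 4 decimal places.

0.6480

Likelihoods f(9.8 | ·): A: 0.0375387; B: 0.173303; C: 0.0449925.
Posterior ∝ prior × likelihood. Numerator for B: 0.31·0.173303 = 0.053724.
Normalizing constant: 0.25·0.0375387 + 0.31·0.173303 + 0.44·0.0449925 = 0.0829054.
P(B | observation) = 0.053724 / 0.0829054 = 0.648016.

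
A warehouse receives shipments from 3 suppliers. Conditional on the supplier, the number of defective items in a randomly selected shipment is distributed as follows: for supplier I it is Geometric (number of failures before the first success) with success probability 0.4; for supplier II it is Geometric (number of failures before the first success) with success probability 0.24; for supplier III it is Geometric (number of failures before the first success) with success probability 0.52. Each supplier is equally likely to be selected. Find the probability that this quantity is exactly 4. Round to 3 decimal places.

Conditional on each supplier, P(X = 4): I: 0.05184; II: 0.0800692; III: 0.0276038.
By total probability, P(X = 4) = 0.333333·0.05184 + 0.333333·0.0800692 + 0.333333·0.0276038 = 0.053171.

0.053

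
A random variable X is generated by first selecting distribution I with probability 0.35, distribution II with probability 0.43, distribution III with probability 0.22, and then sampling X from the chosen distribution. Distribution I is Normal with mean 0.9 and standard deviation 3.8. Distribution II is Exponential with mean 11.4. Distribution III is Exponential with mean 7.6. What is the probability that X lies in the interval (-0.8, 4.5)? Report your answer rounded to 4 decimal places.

0.4139

Conditional on each component, P(-0.8 < X < 4.5): I: 0.50097; II: 0.326143; III: 0.446838.
By total probability, P(-0.8 < X < 4.5) = 0.35·0.50097 + 0.43·0.326143 + 0.22·0.446838 = 0.413885.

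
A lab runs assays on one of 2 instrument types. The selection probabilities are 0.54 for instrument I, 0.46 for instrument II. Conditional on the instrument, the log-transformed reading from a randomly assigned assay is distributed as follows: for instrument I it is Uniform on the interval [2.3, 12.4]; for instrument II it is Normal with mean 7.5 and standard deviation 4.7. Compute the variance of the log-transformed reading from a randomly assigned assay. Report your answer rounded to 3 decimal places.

14.757

Per component, I: μ=7.35, E[X²]=62.5233; II: μ=7.5, E[X²]=78.34.
E[X] = 0.54·7.35 + 0.46·7.5 = 7.419.
E[X²] = 0.54·62.5233 + 0.46·78.34 = 69.799.
Var(X) = E[X²] − (E[X])² = 69.799 − 55.0416 = 14.7574.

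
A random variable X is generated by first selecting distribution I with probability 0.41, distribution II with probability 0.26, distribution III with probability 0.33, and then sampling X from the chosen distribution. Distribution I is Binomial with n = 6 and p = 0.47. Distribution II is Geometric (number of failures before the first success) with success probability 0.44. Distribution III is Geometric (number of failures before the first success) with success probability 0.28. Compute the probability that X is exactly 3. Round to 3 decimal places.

0.181

Conditional on each component, P(X = 3): I: 0.309137; II: 0.077271; III: 0.104509.
By total probability, P(X = 3) = 0.41·0.309137 + 0.26·0.077271 + 0.33·0.104509 = 0.181325.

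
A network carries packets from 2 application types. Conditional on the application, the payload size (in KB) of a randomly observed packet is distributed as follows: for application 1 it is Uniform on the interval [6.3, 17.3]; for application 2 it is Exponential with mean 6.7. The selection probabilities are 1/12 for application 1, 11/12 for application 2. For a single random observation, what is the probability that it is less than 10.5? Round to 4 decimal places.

Conditional on each application, P(X < 10.5): 1: 0.381818; 2: 0.791364.
By total probability, P(X < 10.5) = 0.0833333·0.381818 + 0.916667·0.791364 = 0.757235.

0.7572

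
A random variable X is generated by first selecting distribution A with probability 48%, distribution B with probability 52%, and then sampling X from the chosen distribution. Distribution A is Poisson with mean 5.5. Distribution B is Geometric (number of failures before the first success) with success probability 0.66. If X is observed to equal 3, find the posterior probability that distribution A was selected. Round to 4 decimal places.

Likelihoods P(X=3 | ·): A: 0.113323; B: 0.0259406.
Posterior ∝ prior × likelihood. Numerator for A: 0.48·0.113323 = 0.0543949.
Normalizing constant: 0.48·0.113323 + 0.52·0.0259406 = 0.0678841.
P(A | observation) = 0.0543949 / 0.0678841 = 0.801292.

0.8013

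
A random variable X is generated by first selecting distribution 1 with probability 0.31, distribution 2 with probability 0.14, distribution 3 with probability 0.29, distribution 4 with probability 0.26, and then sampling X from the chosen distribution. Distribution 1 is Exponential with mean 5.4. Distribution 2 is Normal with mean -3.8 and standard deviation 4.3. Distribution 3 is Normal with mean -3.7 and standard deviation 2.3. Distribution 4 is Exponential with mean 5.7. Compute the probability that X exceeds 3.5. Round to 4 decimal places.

Conditional on each component, P(X > 3.5): 1: 0.523013; 2: 0.0447846; 3: 0.000872739; 4: 0.541163.
By total probability, P(X > 3.5) = 0.31·0.523013 + 0.14·0.0447846 + 0.29·0.000872739 + 0.26·0.541163 = 0.309359.

0.3094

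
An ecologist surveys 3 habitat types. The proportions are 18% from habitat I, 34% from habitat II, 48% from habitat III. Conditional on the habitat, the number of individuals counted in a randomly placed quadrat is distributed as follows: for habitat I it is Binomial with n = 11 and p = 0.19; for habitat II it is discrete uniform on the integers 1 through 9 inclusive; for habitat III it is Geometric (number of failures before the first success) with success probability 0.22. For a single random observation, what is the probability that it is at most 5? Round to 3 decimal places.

0.739

Conditional on each habitat, P(X ≤ 5): I: 0.99099; II: 0.555556; III: 0.7748.
By total probability, P(X ≤ 5) = 0.18·0.99099 + 0.34·0.555556 + 0.48·0.7748 = 0.739171.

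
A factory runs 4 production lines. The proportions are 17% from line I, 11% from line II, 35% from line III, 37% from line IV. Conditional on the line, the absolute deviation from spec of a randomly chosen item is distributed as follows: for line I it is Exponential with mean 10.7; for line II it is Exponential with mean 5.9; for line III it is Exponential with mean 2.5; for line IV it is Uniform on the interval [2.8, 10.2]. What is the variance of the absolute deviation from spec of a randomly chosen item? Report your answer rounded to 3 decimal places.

35.241

Per component, I: μ=10.7, E[X²]=228.98; II: μ=5.9, E[X²]=69.62; III: μ=2.5, E[X²]=12.5; IV: μ=6.5, E[X²]=46.8133.
E[X] = 0.17·10.7 + 0.11·5.9 + 0.35·2.5 + 0.37·6.5 = 5.748.
E[X²] = 0.17·228.98 + 0.11·69.62 + 0.35·12.5 + 0.37·46.8133 = 68.2807.
Var(X) = E[X²] − (E[X])² = 68.2807 − 33.0395 = 35.2412.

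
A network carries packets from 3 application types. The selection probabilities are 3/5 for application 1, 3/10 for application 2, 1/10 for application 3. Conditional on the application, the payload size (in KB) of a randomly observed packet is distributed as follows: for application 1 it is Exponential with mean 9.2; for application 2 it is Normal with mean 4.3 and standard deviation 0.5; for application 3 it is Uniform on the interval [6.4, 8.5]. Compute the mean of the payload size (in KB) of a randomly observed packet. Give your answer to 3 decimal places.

7.555

Component means — 1: 9.2; 2: 4.3; 3: 7.45.
E[X] = 0.6·9.2 + 0.3·4.3 + 0.1·7.45 = 7.555.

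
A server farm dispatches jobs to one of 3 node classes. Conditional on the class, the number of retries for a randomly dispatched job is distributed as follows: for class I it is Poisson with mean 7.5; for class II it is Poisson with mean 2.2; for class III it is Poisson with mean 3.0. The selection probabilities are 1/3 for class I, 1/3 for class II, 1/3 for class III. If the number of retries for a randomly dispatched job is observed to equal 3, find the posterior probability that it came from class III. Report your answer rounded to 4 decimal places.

Likelihoods P(X=3 | ·): I: 0.0388887; II: 0.196639; III: 0.224042.
Posterior ∝ prior × likelihood. Numerator for III: 0.333333·0.224042 = 0.0746806.
Normalizing constant: 0.333333·0.0388887 + 0.333333·0.196639 + 0.333333·0.224042 = 0.15319.
P(III | observation) = 0.0746806 / 0.15319 = 0.487504.

0.4875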